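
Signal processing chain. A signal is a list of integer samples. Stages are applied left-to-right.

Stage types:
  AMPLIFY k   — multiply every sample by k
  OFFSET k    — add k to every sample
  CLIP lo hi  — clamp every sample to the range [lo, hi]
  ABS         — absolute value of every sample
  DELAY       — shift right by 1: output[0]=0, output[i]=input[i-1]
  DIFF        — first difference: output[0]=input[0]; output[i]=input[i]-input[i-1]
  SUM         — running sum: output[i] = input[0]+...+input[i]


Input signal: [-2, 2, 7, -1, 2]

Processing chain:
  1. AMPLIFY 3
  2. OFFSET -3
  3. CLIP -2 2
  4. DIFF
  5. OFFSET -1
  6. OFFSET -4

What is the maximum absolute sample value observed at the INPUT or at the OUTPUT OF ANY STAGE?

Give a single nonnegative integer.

Input: [-2, 2, 7, -1, 2] (max |s|=7)
Stage 1 (AMPLIFY 3): -2*3=-6, 2*3=6, 7*3=21, -1*3=-3, 2*3=6 -> [-6, 6, 21, -3, 6] (max |s|=21)
Stage 2 (OFFSET -3): -6+-3=-9, 6+-3=3, 21+-3=18, -3+-3=-6, 6+-3=3 -> [-9, 3, 18, -6, 3] (max |s|=18)
Stage 3 (CLIP -2 2): clip(-9,-2,2)=-2, clip(3,-2,2)=2, clip(18,-2,2)=2, clip(-6,-2,2)=-2, clip(3,-2,2)=2 -> [-2, 2, 2, -2, 2] (max |s|=2)
Stage 4 (DIFF): s[0]=-2, 2--2=4, 2-2=0, -2-2=-4, 2--2=4 -> [-2, 4, 0, -4, 4] (max |s|=4)
Stage 5 (OFFSET -1): -2+-1=-3, 4+-1=3, 0+-1=-1, -4+-1=-5, 4+-1=3 -> [-3, 3, -1, -5, 3] (max |s|=5)
Stage 6 (OFFSET -4): -3+-4=-7, 3+-4=-1, -1+-4=-5, -5+-4=-9, 3+-4=-1 -> [-7, -1, -5, -9, -1] (max |s|=9)
Overall max amplitude: 21

Answer: 21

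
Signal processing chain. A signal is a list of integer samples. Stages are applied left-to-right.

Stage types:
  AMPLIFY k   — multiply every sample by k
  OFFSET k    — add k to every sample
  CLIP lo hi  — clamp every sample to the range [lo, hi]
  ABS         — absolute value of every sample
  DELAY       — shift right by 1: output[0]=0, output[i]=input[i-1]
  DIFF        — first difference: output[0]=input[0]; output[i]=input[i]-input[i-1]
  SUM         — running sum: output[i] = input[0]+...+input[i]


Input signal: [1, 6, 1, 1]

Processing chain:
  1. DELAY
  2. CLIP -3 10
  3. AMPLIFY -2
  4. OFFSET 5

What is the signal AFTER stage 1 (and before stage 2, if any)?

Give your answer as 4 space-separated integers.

Input: [1, 6, 1, 1]
Stage 1 (DELAY): [0, 1, 6, 1] = [0, 1, 6, 1] -> [0, 1, 6, 1]

Answer: 0 1 6 1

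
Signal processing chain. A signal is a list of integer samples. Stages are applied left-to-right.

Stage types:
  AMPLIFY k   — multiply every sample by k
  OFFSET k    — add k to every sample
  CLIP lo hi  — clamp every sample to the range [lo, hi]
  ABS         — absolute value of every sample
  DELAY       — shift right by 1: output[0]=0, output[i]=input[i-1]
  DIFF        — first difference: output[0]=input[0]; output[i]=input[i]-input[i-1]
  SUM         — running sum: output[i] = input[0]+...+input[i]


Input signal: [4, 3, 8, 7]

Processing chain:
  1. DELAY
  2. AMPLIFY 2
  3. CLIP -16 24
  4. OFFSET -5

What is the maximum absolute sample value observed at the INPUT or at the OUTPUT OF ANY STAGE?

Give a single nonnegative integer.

Input: [4, 3, 8, 7] (max |s|=8)
Stage 1 (DELAY): [0, 4, 3, 8] = [0, 4, 3, 8] -> [0, 4, 3, 8] (max |s|=8)
Stage 2 (AMPLIFY 2): 0*2=0, 4*2=8, 3*2=6, 8*2=16 -> [0, 8, 6, 16] (max |s|=16)
Stage 3 (CLIP -16 24): clip(0,-16,24)=0, clip(8,-16,24)=8, clip(6,-16,24)=6, clip(16,-16,24)=16 -> [0, 8, 6, 16] (max |s|=16)
Stage 4 (OFFSET -5): 0+-5=-5, 8+-5=3, 6+-5=1, 16+-5=11 -> [-5, 3, 1, 11] (max |s|=11)
Overall max amplitude: 16

Answer: 16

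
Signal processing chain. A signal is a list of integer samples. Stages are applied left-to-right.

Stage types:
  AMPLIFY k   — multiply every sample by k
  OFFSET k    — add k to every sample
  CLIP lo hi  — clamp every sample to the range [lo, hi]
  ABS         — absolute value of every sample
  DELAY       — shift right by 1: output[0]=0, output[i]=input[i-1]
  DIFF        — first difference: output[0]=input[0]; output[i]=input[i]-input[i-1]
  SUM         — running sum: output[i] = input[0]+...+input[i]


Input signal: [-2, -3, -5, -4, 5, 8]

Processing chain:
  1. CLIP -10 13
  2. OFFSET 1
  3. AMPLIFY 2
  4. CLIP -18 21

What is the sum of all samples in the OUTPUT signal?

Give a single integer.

Input: [-2, -3, -5, -4, 5, 8]
Stage 1 (CLIP -10 13): clip(-2,-10,13)=-2, clip(-3,-10,13)=-3, clip(-5,-10,13)=-5, clip(-4,-10,13)=-4, clip(5,-10,13)=5, clip(8,-10,13)=8 -> [-2, -3, -5, -4, 5, 8]
Stage 2 (OFFSET 1): -2+1=-1, -3+1=-2, -5+1=-4, -4+1=-3, 5+1=6, 8+1=9 -> [-1, -2, -4, -3, 6, 9]
Stage 3 (AMPLIFY 2): -1*2=-2, -2*2=-4, -4*2=-8, -3*2=-6, 6*2=12, 9*2=18 -> [-2, -4, -8, -6, 12, 18]
Stage 4 (CLIP -18 21): clip(-2,-18,21)=-2, clip(-4,-18,21)=-4, clip(-8,-18,21)=-8, clip(-6,-18,21)=-6, clip(12,-18,21)=12, clip(18,-18,21)=18 -> [-2, -4, -8, -6, 12, 18]
Output sum: 10

Answer: 10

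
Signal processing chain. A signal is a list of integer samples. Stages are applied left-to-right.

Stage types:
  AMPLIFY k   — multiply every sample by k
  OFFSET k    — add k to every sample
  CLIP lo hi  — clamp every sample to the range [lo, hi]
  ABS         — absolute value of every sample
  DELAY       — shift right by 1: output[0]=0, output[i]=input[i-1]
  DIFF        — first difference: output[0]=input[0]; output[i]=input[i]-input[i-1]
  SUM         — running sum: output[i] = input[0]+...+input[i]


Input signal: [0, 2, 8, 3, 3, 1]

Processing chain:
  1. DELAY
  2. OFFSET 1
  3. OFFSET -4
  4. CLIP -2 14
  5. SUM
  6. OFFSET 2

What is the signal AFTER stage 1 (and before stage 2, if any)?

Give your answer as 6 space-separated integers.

Answer: 0 0 2 8 3 3

Derivation:
Input: [0, 2, 8, 3, 3, 1]
Stage 1 (DELAY): [0, 0, 2, 8, 3, 3] = [0, 0, 2, 8, 3, 3] -> [0, 0, 2, 8, 3, 3]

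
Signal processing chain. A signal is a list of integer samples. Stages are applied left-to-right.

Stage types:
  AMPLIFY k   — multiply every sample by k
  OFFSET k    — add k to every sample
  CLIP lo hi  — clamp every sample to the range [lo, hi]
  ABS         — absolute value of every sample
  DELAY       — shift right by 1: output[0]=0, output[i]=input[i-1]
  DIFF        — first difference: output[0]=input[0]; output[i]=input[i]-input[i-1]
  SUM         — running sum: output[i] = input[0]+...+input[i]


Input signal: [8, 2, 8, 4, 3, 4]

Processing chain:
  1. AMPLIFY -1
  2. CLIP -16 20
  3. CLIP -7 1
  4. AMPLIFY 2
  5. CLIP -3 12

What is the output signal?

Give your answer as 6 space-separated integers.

Answer: -3 -3 -3 -3 -3 -3

Derivation:
Input: [8, 2, 8, 4, 3, 4]
Stage 1 (AMPLIFY -1): 8*-1=-8, 2*-1=-2, 8*-1=-8, 4*-1=-4, 3*-1=-3, 4*-1=-4 -> [-8, -2, -8, -4, -3, -4]
Stage 2 (CLIP -16 20): clip(-8,-16,20)=-8, clip(-2,-16,20)=-2, clip(-8,-16,20)=-8, clip(-4,-16,20)=-4, clip(-3,-16,20)=-3, clip(-4,-16,20)=-4 -> [-8, -2, -8, -4, -3, -4]
Stage 3 (CLIP -7 1): clip(-8,-7,1)=-7, clip(-2,-7,1)=-2, clip(-8,-7,1)=-7, clip(-4,-7,1)=-4, clip(-3,-7,1)=-3, clip(-4,-7,1)=-4 -> [-7, -2, -7, -4, -3, -4]
Stage 4 (AMPLIFY 2): -7*2=-14, -2*2=-4, -7*2=-14, -4*2=-8, -3*2=-6, -4*2=-8 -> [-14, -4, -14, -8, -6, -8]
Stage 5 (CLIP -3 12): clip(-14,-3,12)=-3, clip(-4,-3,12)=-3, clip(-14,-3,12)=-3, clip(-8,-3,12)=-3, clip(-6,-3,12)=-3, clip(-8,-3,12)=-3 -> [-3, -3, -3, -3, -3, -3]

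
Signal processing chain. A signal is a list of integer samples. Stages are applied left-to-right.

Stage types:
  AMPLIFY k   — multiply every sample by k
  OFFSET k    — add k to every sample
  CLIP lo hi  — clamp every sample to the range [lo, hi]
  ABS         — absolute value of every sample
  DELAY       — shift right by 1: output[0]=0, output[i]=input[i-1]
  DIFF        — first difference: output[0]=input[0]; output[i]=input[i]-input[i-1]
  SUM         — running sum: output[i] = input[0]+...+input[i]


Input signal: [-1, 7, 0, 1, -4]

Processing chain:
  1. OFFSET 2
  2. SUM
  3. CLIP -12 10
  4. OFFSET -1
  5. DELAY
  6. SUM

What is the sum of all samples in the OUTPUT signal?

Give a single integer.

Input: [-1, 7, 0, 1, -4]
Stage 1 (OFFSET 2): -1+2=1, 7+2=9, 0+2=2, 1+2=3, -4+2=-2 -> [1, 9, 2, 3, -2]
Stage 2 (SUM): sum[0..0]=1, sum[0..1]=10, sum[0..2]=12, sum[0..3]=15, sum[0..4]=13 -> [1, 10, 12, 15, 13]
Stage 3 (CLIP -12 10): clip(1,-12,10)=1, clip(10,-12,10)=10, clip(12,-12,10)=10, clip(15,-12,10)=10, clip(13,-12,10)=10 -> [1, 10, 10, 10, 10]
Stage 4 (OFFSET -1): 1+-1=0, 10+-1=9, 10+-1=9, 10+-1=9, 10+-1=9 -> [0, 9, 9, 9, 9]
Stage 5 (DELAY): [0, 0, 9, 9, 9] = [0, 0, 9, 9, 9] -> [0, 0, 9, 9, 9]
Stage 6 (SUM): sum[0..0]=0, sum[0..1]=0, sum[0..2]=9, sum[0..3]=18, sum[0..4]=27 -> [0, 0, 9, 18, 27]
Output sum: 54

Answer: 54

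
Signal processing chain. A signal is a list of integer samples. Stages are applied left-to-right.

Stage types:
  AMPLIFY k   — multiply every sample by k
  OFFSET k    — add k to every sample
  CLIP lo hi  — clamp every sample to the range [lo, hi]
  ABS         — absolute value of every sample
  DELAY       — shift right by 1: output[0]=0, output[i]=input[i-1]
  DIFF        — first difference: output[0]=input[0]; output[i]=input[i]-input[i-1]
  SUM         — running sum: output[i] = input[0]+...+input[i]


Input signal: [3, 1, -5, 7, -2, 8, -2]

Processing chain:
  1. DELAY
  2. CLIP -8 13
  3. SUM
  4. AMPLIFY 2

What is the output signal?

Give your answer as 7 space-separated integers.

Input: [3, 1, -5, 7, -2, 8, -2]
Stage 1 (DELAY): [0, 3, 1, -5, 7, -2, 8] = [0, 3, 1, -5, 7, -2, 8] -> [0, 3, 1, -5, 7, -2, 8]
Stage 2 (CLIP -8 13): clip(0,-8,13)=0, clip(3,-8,13)=3, clip(1,-8,13)=1, clip(-5,-8,13)=-5, clip(7,-8,13)=7, clip(-2,-8,13)=-2, clip(8,-8,13)=8 -> [0, 3, 1, -5, 7, -2, 8]
Stage 3 (SUM): sum[0..0]=0, sum[0..1]=3, sum[0..2]=4, sum[0..3]=-1, sum[0..4]=6, sum[0..5]=4, sum[0..6]=12 -> [0, 3, 4, -1, 6, 4, 12]
Stage 4 (AMPLIFY 2): 0*2=0, 3*2=6, 4*2=8, -1*2=-2, 6*2=12, 4*2=8, 12*2=24 -> [0, 6, 8, -2, 12, 8, 24]

Answer: 0 6 8 -2 12 8 24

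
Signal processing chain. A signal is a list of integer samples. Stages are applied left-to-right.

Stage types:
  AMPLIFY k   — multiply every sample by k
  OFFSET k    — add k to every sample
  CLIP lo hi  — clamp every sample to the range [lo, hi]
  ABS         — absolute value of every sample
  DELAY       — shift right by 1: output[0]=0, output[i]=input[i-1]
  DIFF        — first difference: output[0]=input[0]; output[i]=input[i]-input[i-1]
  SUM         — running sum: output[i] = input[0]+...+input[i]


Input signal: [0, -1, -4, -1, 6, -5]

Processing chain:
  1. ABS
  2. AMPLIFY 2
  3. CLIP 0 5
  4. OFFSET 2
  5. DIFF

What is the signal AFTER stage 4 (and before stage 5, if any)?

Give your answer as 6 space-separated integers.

Input: [0, -1, -4, -1, 6, -5]
Stage 1 (ABS): |0|=0, |-1|=1, |-4|=4, |-1|=1, |6|=6, |-5|=5 -> [0, 1, 4, 1, 6, 5]
Stage 2 (AMPLIFY 2): 0*2=0, 1*2=2, 4*2=8, 1*2=2, 6*2=12, 5*2=10 -> [0, 2, 8, 2, 12, 10]
Stage 3 (CLIP 0 5): clip(0,0,5)=0, clip(2,0,5)=2, clip(8,0,5)=5, clip(2,0,5)=2, clip(12,0,5)=5, clip(10,0,5)=5 -> [0, 2, 5, 2, 5, 5]
Stage 4 (OFFSET 2): 0+2=2, 2+2=4, 5+2=7, 2+2=4, 5+2=7, 5+2=7 -> [2, 4, 7, 4, 7, 7]

Answer: 2 4 7 4 7 7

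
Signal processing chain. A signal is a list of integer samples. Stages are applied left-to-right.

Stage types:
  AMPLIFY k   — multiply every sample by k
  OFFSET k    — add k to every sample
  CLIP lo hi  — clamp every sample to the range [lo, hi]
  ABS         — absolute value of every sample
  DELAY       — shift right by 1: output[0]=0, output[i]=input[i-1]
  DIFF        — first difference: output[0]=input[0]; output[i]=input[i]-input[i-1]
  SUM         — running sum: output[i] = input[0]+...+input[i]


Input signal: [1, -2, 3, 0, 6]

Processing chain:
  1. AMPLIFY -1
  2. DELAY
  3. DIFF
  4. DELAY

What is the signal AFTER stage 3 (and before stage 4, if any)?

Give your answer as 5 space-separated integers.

Answer: 0 -1 3 -5 3

Derivation:
Input: [1, -2, 3, 0, 6]
Stage 1 (AMPLIFY -1): 1*-1=-1, -2*-1=2, 3*-1=-3, 0*-1=0, 6*-1=-6 -> [-1, 2, -3, 0, -6]
Stage 2 (DELAY): [0, -1, 2, -3, 0] = [0, -1, 2, -3, 0] -> [0, -1, 2, -3, 0]
Stage 3 (DIFF): s[0]=0, -1-0=-1, 2--1=3, -3-2=-5, 0--3=3 -> [0, -1, 3, -5, 3]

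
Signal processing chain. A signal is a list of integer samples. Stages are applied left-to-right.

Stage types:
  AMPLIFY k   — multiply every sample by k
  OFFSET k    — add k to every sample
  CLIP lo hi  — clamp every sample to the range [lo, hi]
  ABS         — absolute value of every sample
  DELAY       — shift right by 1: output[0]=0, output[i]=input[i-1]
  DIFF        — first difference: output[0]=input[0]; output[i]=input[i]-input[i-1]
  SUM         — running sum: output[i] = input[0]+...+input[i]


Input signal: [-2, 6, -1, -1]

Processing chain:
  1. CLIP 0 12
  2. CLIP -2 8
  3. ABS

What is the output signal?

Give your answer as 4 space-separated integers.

Input: [-2, 6, -1, -1]
Stage 1 (CLIP 0 12): clip(-2,0,12)=0, clip(6,0,12)=6, clip(-1,0,12)=0, clip(-1,0,12)=0 -> [0, 6, 0, 0]
Stage 2 (CLIP -2 8): clip(0,-2,8)=0, clip(6,-2,8)=6, clip(0,-2,8)=0, clip(0,-2,8)=0 -> [0, 6, 0, 0]
Stage 3 (ABS): |0|=0, |6|=6, |0|=0, |0|=0 -> [0, 6, 0, 0]

Answer: 0 6 0 0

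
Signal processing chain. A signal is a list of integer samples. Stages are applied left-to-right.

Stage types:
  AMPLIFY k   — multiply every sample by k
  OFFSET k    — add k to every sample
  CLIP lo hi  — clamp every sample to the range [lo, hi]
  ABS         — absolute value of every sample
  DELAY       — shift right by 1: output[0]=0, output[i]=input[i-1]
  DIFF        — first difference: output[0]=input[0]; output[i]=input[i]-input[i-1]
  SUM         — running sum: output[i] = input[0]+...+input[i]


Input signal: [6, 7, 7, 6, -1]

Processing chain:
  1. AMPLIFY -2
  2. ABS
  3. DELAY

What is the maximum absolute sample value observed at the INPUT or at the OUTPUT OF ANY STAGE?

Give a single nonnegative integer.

Answer: 14

Derivation:
Input: [6, 7, 7, 6, -1] (max |s|=7)
Stage 1 (AMPLIFY -2): 6*-2=-12, 7*-2=-14, 7*-2=-14, 6*-2=-12, -1*-2=2 -> [-12, -14, -14, -12, 2] (max |s|=14)
Stage 2 (ABS): |-12|=12, |-14|=14, |-14|=14, |-12|=12, |2|=2 -> [12, 14, 14, 12, 2] (max |s|=14)
Stage 3 (DELAY): [0, 12, 14, 14, 12] = [0, 12, 14, 14, 12] -> [0, 12, 14, 14, 12] (max |s|=14)
Overall max amplitude: 14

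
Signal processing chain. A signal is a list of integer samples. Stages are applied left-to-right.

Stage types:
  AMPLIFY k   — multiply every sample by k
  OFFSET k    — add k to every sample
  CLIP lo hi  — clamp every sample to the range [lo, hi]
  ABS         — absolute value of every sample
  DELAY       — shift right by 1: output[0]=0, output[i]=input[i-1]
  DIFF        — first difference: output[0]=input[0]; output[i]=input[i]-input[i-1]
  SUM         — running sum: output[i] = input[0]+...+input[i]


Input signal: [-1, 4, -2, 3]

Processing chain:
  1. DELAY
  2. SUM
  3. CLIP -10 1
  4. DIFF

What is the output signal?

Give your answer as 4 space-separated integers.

Input: [-1, 4, -2, 3]
Stage 1 (DELAY): [0, -1, 4, -2] = [0, -1, 4, -2] -> [0, -1, 4, -2]
Stage 2 (SUM): sum[0..0]=0, sum[0..1]=-1, sum[0..2]=3, sum[0..3]=1 -> [0, -1, 3, 1]
Stage 3 (CLIP -10 1): clip(0,-10,1)=0, clip(-1,-10,1)=-1, clip(3,-10,1)=1, clip(1,-10,1)=1 -> [0, -1, 1, 1]
Stage 4 (DIFF): s[0]=0, -1-0=-1, 1--1=2, 1-1=0 -> [0, -1, 2, 0]

Answer: 0 -1 2 0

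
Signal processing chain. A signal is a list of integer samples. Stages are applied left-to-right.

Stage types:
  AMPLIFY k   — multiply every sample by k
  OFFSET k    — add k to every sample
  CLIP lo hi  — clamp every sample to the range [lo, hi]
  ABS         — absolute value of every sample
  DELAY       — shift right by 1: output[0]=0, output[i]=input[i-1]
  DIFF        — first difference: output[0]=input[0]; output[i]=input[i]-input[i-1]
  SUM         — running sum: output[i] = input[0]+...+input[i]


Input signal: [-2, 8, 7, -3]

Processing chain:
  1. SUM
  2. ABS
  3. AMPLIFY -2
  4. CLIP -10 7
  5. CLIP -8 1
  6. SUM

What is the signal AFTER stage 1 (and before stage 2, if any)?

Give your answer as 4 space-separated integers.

Input: [-2, 8, 7, -3]
Stage 1 (SUM): sum[0..0]=-2, sum[0..1]=6, sum[0..2]=13, sum[0..3]=10 -> [-2, 6, 13, 10]

Answer: -2 6 13 10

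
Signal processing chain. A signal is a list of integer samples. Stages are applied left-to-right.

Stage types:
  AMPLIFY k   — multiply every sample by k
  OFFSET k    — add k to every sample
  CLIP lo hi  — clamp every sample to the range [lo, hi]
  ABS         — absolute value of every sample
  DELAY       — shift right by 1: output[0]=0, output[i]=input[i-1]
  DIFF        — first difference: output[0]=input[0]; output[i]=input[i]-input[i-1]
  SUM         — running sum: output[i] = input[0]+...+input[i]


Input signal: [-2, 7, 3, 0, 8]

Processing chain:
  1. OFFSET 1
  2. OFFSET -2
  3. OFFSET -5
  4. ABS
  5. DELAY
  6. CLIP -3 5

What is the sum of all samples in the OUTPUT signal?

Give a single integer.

Answer: 14

Derivation:
Input: [-2, 7, 3, 0, 8]
Stage 1 (OFFSET 1): -2+1=-1, 7+1=8, 3+1=4, 0+1=1, 8+1=9 -> [-1, 8, 4, 1, 9]
Stage 2 (OFFSET -2): -1+-2=-3, 8+-2=6, 4+-2=2, 1+-2=-1, 9+-2=7 -> [-3, 6, 2, -1, 7]
Stage 3 (OFFSET -5): -3+-5=-8, 6+-5=1, 2+-5=-3, -1+-5=-6, 7+-5=2 -> [-8, 1, -3, -6, 2]
Stage 4 (ABS): |-8|=8, |1|=1, |-3|=3, |-6|=6, |2|=2 -> [8, 1, 3, 6, 2]
Stage 5 (DELAY): [0, 8, 1, 3, 6] = [0, 8, 1, 3, 6] -> [0, 8, 1, 3, 6]
Stage 6 (CLIP -3 5): clip(0,-3,5)=0, clip(8,-3,5)=5, clip(1,-3,5)=1, clip(3,-3,5)=3, clip(6,-3,5)=5 -> [0, 5, 1, 3, 5]
Output sum: 14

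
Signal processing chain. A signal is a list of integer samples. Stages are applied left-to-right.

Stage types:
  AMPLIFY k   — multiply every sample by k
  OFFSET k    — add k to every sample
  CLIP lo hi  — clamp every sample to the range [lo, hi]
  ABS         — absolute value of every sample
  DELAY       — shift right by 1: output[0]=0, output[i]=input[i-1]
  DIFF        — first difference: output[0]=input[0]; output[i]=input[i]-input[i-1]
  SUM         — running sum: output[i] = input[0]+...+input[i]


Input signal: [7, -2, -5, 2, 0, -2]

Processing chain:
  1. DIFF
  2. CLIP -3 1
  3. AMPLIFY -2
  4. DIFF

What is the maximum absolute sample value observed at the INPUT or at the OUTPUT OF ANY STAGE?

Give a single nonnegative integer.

Input: [7, -2, -5, 2, 0, -2] (max |s|=7)
Stage 1 (DIFF): s[0]=7, -2-7=-9, -5--2=-3, 2--5=7, 0-2=-2, -2-0=-2 -> [7, -9, -3, 7, -2, -2] (max |s|=9)
Stage 2 (CLIP -3 1): clip(7,-3,1)=1, clip(-9,-3,1)=-3, clip(-3,-3,1)=-3, clip(7,-3,1)=1, clip(-2,-3,1)=-2, clip(-2,-3,1)=-2 -> [1, -3, -3, 1, -2, -2] (max |s|=3)
Stage 3 (AMPLIFY -2): 1*-2=-2, -3*-2=6, -3*-2=6, 1*-2=-2, -2*-2=4, -2*-2=4 -> [-2, 6, 6, -2, 4, 4] (max |s|=6)
Stage 4 (DIFF): s[0]=-2, 6--2=8, 6-6=0, -2-6=-8, 4--2=6, 4-4=0 -> [-2, 8, 0, -8, 6, 0] (max |s|=8)
Overall max amplitude: 9

Answer: 9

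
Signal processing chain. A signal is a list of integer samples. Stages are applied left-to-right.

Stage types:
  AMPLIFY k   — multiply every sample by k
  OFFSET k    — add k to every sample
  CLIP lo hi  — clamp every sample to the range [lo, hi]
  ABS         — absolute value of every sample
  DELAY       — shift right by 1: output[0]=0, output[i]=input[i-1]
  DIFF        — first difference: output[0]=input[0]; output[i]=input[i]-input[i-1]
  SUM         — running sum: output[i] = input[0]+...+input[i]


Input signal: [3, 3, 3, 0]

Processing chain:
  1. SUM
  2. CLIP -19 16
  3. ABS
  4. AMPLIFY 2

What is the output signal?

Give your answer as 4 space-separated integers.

Answer: 6 12 18 18

Derivation:
Input: [3, 3, 3, 0]
Stage 1 (SUM): sum[0..0]=3, sum[0..1]=6, sum[0..2]=9, sum[0..3]=9 -> [3, 6, 9, 9]
Stage 2 (CLIP -19 16): clip(3,-19,16)=3, clip(6,-19,16)=6, clip(9,-19,16)=9, clip(9,-19,16)=9 -> [3, 6, 9, 9]
Stage 3 (ABS): |3|=3, |6|=6, |9|=9, |9|=9 -> [3, 6, 9, 9]
Stage 4 (AMPLIFY 2): 3*2=6, 6*2=12, 9*2=18, 9*2=18 -> [6, 12, 18, 18]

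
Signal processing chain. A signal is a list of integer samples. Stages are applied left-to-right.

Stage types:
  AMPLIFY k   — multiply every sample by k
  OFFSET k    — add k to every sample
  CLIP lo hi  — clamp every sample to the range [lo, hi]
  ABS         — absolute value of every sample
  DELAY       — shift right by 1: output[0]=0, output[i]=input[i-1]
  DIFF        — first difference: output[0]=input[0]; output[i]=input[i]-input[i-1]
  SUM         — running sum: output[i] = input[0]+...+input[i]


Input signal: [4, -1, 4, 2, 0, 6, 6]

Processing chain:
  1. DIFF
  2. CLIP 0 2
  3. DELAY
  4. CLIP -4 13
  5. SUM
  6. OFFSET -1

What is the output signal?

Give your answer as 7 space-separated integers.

Answer: -1 1 1 3 3 3 5

Derivation:
Input: [4, -1, 4, 2, 0, 6, 6]
Stage 1 (DIFF): s[0]=4, -1-4=-5, 4--1=5, 2-4=-2, 0-2=-2, 6-0=6, 6-6=0 -> [4, -5, 5, -2, -2, 6, 0]
Stage 2 (CLIP 0 2): clip(4,0,2)=2, clip(-5,0,2)=0, clip(5,0,2)=2, clip(-2,0,2)=0, clip(-2,0,2)=0, clip(6,0,2)=2, clip(0,0,2)=0 -> [2, 0, 2, 0, 0, 2, 0]
Stage 3 (DELAY): [0, 2, 0, 2, 0, 0, 2] = [0, 2, 0, 2, 0, 0, 2] -> [0, 2, 0, 2, 0, 0, 2]
Stage 4 (CLIP -4 13): clip(0,-4,13)=0, clip(2,-4,13)=2, clip(0,-4,13)=0, clip(2,-4,13)=2, clip(0,-4,13)=0, clip(0,-4,13)=0, clip(2,-4,13)=2 -> [0, 2, 0, 2, 0, 0, 2]
Stage 5 (SUM): sum[0..0]=0, sum[0..1]=2, sum[0..2]=2, sum[0..3]=4, sum[0..4]=4, sum[0..5]=4, sum[0..6]=6 -> [0, 2, 2, 4, 4, 4, 6]
Stage 6 (OFFSET -1): 0+-1=-1, 2+-1=1, 2+-1=1, 4+-1=3, 4+-1=3, 4+-1=3, 6+-1=5 -> [-1, 1, 1, 3, 3, 3, 5]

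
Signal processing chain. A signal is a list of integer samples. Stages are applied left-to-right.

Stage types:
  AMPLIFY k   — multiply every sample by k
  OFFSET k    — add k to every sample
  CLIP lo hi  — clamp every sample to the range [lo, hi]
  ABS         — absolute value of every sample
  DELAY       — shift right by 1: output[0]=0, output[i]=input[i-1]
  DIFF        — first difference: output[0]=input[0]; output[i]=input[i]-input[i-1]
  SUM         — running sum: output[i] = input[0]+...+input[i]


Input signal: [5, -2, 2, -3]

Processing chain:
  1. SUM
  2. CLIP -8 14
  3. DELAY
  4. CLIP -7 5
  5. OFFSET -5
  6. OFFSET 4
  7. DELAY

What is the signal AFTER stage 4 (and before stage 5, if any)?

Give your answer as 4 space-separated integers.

Answer: 0 5 3 5

Derivation:
Input: [5, -2, 2, -3]
Stage 1 (SUM): sum[0..0]=5, sum[0..1]=3, sum[0..2]=5, sum[0..3]=2 -> [5, 3, 5, 2]
Stage 2 (CLIP -8 14): clip(5,-8,14)=5, clip(3,-8,14)=3, clip(5,-8,14)=5, clip(2,-8,14)=2 -> [5, 3, 5, 2]
Stage 3 (DELAY): [0, 5, 3, 5] = [0, 5, 3, 5] -> [0, 5, 3, 5]
Stage 4 (CLIP -7 5): clip(0,-7,5)=0, clip(5,-7,5)=5, clip(3,-7,5)=3, clip(5,-7,5)=5 -> [0, 5, 3, 5]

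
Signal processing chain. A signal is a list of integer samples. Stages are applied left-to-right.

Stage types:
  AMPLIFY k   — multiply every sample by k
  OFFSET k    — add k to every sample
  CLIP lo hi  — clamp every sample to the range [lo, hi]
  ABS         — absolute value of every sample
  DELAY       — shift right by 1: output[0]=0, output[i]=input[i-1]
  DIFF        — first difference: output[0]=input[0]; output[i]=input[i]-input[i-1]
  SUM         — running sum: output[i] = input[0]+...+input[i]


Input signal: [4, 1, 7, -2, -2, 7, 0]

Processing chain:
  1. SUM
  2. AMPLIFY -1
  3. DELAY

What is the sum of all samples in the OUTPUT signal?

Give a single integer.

Answer: -54

Derivation:
Input: [4, 1, 7, -2, -2, 7, 0]
Stage 1 (SUM): sum[0..0]=4, sum[0..1]=5, sum[0..2]=12, sum[0..3]=10, sum[0..4]=8, sum[0..5]=15, sum[0..6]=15 -> [4, 5, 12, 10, 8, 15, 15]
Stage 2 (AMPLIFY -1): 4*-1=-4, 5*-1=-5, 12*-1=-12, 10*-1=-10, 8*-1=-8, 15*-1=-15, 15*-1=-15 -> [-4, -5, -12, -10, -8, -15, -15]
Stage 3 (DELAY): [0, -4, -5, -12, -10, -8, -15] = [0, -4, -5, -12, -10, -8, -15] -> [0, -4, -5, -12, -10, -8, -15]
Output sum: -54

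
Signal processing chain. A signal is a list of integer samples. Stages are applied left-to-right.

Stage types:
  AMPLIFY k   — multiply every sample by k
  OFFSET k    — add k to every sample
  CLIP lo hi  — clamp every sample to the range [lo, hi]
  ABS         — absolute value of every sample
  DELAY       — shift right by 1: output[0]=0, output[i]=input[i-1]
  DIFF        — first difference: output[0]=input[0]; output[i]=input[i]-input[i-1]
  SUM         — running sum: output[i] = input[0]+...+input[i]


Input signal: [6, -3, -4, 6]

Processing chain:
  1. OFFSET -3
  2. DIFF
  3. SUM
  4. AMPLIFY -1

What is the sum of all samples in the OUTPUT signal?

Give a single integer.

Answer: 7

Derivation:
Input: [6, -3, -4, 6]
Stage 1 (OFFSET -3): 6+-3=3, -3+-3=-6, -4+-3=-7, 6+-3=3 -> [3, -6, -7, 3]
Stage 2 (DIFF): s[0]=3, -6-3=-9, -7--6=-1, 3--7=10 -> [3, -9, -1, 10]
Stage 3 (SUM): sum[0..0]=3, sum[0..1]=-6, sum[0..2]=-7, sum[0..3]=3 -> [3, -6, -7, 3]
Stage 4 (AMPLIFY -1): 3*-1=-3, -6*-1=6, -7*-1=7, 3*-1=-3 -> [-3, 6, 7, -3]
Output sum: 7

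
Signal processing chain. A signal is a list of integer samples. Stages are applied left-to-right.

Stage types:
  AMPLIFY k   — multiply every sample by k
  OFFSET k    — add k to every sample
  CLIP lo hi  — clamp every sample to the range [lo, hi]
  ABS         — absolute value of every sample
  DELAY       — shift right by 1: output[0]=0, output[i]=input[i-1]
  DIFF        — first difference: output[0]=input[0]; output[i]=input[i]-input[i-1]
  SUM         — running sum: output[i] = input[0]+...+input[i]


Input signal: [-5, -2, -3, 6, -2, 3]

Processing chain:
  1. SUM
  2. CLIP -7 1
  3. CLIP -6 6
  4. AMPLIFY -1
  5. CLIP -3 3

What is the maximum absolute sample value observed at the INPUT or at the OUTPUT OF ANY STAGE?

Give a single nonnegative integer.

Input: [-5, -2, -3, 6, -2, 3] (max |s|=6)
Stage 1 (SUM): sum[0..0]=-5, sum[0..1]=-7, sum[0..2]=-10, sum[0..3]=-4, sum[0..4]=-6, sum[0..5]=-3 -> [-5, -7, -10, -4, -6, -3] (max |s|=10)
Stage 2 (CLIP -7 1): clip(-5,-7,1)=-5, clip(-7,-7,1)=-7, clip(-10,-7,1)=-7, clip(-4,-7,1)=-4, clip(-6,-7,1)=-6, clip(-3,-7,1)=-3 -> [-5, -7, -7, -4, -6, -3] (max |s|=7)
Stage 3 (CLIP -6 6): clip(-5,-6,6)=-5, clip(-7,-6,6)=-6, clip(-7,-6,6)=-6, clip(-4,-6,6)=-4, clip(-6,-6,6)=-6, clip(-3,-6,6)=-3 -> [-5, -6, -6, -4, -6, -3] (max |s|=6)
Stage 4 (AMPLIFY -1): -5*-1=5, -6*-1=6, -6*-1=6, -4*-1=4, -6*-1=6, -3*-1=3 -> [5, 6, 6, 4, 6, 3] (max |s|=6)
Stage 5 (CLIP -3 3): clip(5,-3,3)=3, clip(6,-3,3)=3, clip(6,-3,3)=3, clip(4,-3,3)=3, clip(6,-3,3)=3, clip(3,-3,3)=3 -> [3, 3, 3, 3, 3, 3] (max |s|=3)
Overall max amplitude: 10

Answer: 10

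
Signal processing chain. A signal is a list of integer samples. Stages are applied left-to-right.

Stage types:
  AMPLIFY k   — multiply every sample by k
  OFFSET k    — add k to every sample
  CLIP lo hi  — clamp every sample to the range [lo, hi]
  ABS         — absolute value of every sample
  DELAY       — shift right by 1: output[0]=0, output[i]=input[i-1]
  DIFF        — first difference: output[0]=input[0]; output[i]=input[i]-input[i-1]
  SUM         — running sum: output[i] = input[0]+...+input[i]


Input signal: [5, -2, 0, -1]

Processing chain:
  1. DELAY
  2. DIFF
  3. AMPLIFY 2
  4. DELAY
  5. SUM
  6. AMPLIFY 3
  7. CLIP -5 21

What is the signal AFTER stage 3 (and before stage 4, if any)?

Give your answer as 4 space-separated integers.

Input: [5, -2, 0, -1]
Stage 1 (DELAY): [0, 5, -2, 0] = [0, 5, -2, 0] -> [0, 5, -2, 0]
Stage 2 (DIFF): s[0]=0, 5-0=5, -2-5=-7, 0--2=2 -> [0, 5, -7, 2]
Stage 3 (AMPLIFY 2): 0*2=0, 5*2=10, -7*2=-14, 2*2=4 -> [0, 10, -14, 4]

Answer: 0 10 -14 4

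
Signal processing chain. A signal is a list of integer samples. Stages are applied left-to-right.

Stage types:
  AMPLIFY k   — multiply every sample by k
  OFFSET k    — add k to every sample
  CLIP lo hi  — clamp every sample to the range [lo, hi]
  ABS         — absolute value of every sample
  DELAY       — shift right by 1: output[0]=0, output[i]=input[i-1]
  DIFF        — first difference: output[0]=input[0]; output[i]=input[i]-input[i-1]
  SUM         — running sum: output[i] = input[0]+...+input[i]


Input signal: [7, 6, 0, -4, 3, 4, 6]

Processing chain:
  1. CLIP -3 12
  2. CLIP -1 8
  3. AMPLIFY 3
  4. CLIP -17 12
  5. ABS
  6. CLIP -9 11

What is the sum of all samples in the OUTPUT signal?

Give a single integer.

Answer: 56

Derivation:
Input: [7, 6, 0, -4, 3, 4, 6]
Stage 1 (CLIP -3 12): clip(7,-3,12)=7, clip(6,-3,12)=6, clip(0,-3,12)=0, clip(-4,-3,12)=-3, clip(3,-3,12)=3, clip(4,-3,12)=4, clip(6,-3,12)=6 -> [7, 6, 0, -3, 3, 4, 6]
Stage 2 (CLIP -1 8): clip(7,-1,8)=7, clip(6,-1,8)=6, clip(0,-1,8)=0, clip(-3,-1,8)=-1, clip(3,-1,8)=3, clip(4,-1,8)=4, clip(6,-1,8)=6 -> [7, 6, 0, -1, 3, 4, 6]
Stage 3 (AMPLIFY 3): 7*3=21, 6*3=18, 0*3=0, -1*3=-3, 3*3=9, 4*3=12, 6*3=18 -> [21, 18, 0, -3, 9, 12, 18]
Stage 4 (CLIP -17 12): clip(21,-17,12)=12, clip(18,-17,12)=12, clip(0,-17,12)=0, clip(-3,-17,12)=-3, clip(9,-17,12)=9, clip(12,-17,12)=12, clip(18,-17,12)=12 -> [12, 12, 0, -3, 9, 12, 12]
Stage 5 (ABS): |12|=12, |12|=12, |0|=0, |-3|=3, |9|=9, |12|=12, |12|=12 -> [12, 12, 0, 3, 9, 12, 12]
Stage 6 (CLIP -9 11): clip(12,-9,11)=11, clip(12,-9,11)=11, clip(0,-9,11)=0, clip(3,-9,11)=3, clip(9,-9,11)=9, clip(12,-9,11)=11, clip(12,-9,11)=11 -> [11, 11, 0, 3, 9, 11, 11]
Output sum: 56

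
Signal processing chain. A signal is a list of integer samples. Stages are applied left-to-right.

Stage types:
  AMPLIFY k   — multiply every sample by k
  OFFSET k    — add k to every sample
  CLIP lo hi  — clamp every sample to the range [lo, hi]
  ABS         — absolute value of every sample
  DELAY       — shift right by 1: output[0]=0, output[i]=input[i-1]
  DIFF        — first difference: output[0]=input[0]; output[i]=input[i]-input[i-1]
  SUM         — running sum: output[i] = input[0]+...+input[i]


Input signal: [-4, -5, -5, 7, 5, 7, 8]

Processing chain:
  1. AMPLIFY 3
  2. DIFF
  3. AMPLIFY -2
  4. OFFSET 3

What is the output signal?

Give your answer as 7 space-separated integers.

Input: [-4, -5, -5, 7, 5, 7, 8]
Stage 1 (AMPLIFY 3): -4*3=-12, -5*3=-15, -5*3=-15, 7*3=21, 5*3=15, 7*3=21, 8*3=24 -> [-12, -15, -15, 21, 15, 21, 24]
Stage 2 (DIFF): s[0]=-12, -15--12=-3, -15--15=0, 21--15=36, 15-21=-6, 21-15=6, 24-21=3 -> [-12, -3, 0, 36, -6, 6, 3]
Stage 3 (AMPLIFY -2): -12*-2=24, -3*-2=6, 0*-2=0, 36*-2=-72, -6*-2=12, 6*-2=-12, 3*-2=-6 -> [24, 6, 0, -72, 12, -12, -6]
Stage 4 (OFFSET 3): 24+3=27, 6+3=9, 0+3=3, -72+3=-69, 12+3=15, -12+3=-9, -6+3=-3 -> [27, 9, 3, -69, 15, -9, -3]

Answer: 27 9 3 -69 15 -9 -3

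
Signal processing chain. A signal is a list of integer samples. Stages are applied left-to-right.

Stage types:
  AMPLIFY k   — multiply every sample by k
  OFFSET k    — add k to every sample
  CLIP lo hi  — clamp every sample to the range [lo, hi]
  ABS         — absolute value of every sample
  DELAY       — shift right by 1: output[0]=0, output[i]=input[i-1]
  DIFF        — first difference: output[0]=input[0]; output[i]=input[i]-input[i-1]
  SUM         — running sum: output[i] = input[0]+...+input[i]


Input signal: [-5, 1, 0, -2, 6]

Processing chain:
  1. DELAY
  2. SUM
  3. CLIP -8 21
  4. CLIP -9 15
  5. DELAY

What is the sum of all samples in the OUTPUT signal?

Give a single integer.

Answer: -13

Derivation:
Input: [-5, 1, 0, -2, 6]
Stage 1 (DELAY): [0, -5, 1, 0, -2] = [0, -5, 1, 0, -2] -> [0, -5, 1, 0, -2]
Stage 2 (SUM): sum[0..0]=0, sum[0..1]=-5, sum[0..2]=-4, sum[0..3]=-4, sum[0..4]=-6 -> [0, -5, -4, -4, -6]
Stage 3 (CLIP -8 21): clip(0,-8,21)=0, clip(-5,-8,21)=-5, clip(-4,-8,21)=-4, clip(-4,-8,21)=-4, clip(-6,-8,21)=-6 -> [0, -5, -4, -4, -6]
Stage 4 (CLIP -9 15): clip(0,-9,15)=0, clip(-5,-9,15)=-5, clip(-4,-9,15)=-4, clip(-4,-9,15)=-4, clip(-6,-9,15)=-6 -> [0, -5, -4, -4, -6]
Stage 5 (DELAY): [0, 0, -5, -4, -4] = [0, 0, -5, -4, -4] -> [0, 0, -5, -4, -4]
Output sum: -13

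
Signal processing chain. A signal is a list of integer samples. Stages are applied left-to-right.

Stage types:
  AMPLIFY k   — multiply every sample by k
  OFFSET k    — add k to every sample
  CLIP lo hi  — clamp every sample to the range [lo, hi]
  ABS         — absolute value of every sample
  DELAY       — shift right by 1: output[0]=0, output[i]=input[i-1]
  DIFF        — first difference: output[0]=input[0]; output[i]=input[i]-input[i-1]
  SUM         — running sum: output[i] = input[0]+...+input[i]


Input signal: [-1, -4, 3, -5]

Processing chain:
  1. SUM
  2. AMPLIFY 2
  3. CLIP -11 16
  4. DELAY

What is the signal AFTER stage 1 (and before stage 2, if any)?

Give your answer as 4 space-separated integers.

Answer: -1 -5 -2 -7

Derivation:
Input: [-1, -4, 3, -5]
Stage 1 (SUM): sum[0..0]=-1, sum[0..1]=-5, sum[0..2]=-2, sum[0..3]=-7 -> [-1, -5, -2, -7]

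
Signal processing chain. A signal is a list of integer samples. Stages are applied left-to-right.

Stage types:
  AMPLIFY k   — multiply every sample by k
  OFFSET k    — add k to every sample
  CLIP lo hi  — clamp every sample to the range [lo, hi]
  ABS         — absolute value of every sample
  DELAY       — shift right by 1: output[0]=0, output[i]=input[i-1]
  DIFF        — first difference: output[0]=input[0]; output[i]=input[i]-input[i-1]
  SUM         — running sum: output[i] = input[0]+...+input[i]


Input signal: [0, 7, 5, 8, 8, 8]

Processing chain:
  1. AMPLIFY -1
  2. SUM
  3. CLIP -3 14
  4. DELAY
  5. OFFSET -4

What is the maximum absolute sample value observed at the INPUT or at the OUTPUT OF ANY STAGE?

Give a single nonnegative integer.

Answer: 36

Derivation:
Input: [0, 7, 5, 8, 8, 8] (max |s|=8)
Stage 1 (AMPLIFY -1): 0*-1=0, 7*-1=-7, 5*-1=-5, 8*-1=-8, 8*-1=-8, 8*-1=-8 -> [0, -7, -5, -8, -8, -8] (max |s|=8)
Stage 2 (SUM): sum[0..0]=0, sum[0..1]=-7, sum[0..2]=-12, sum[0..3]=-20, sum[0..4]=-28, sum[0..5]=-36 -> [0, -7, -12, -20, -28, -36] (max |s|=36)
Stage 3 (CLIP -3 14): clip(0,-3,14)=0, clip(-7,-3,14)=-3, clip(-12,-3,14)=-3, clip(-20,-3,14)=-3, clip(-28,-3,14)=-3, clip(-36,-3,14)=-3 -> [0, -3, -3, -3, -3, -3] (max |s|=3)
Stage 4 (DELAY): [0, 0, -3, -3, -3, -3] = [0, 0, -3, -3, -3, -3] -> [0, 0, -3, -3, -3, -3] (max |s|=3)
Stage 5 (OFFSET -4): 0+-4=-4, 0+-4=-4, -3+-4=-7, -3+-4=-7, -3+-4=-7, -3+-4=-7 -> [-4, -4, -7, -7, -7, -7] (max |s|=7)
Overall max amplitude: 36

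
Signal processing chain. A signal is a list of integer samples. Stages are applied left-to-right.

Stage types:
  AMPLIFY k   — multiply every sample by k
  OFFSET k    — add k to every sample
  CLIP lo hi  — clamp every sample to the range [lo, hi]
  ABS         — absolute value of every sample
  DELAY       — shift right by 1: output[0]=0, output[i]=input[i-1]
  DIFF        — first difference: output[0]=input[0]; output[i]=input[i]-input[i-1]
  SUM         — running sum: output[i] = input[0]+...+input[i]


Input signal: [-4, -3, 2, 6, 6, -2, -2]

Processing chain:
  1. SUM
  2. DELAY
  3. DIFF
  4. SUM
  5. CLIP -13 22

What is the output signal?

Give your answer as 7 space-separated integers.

Input: [-4, -3, 2, 6, 6, -2, -2]
Stage 1 (SUM): sum[0..0]=-4, sum[0..1]=-7, sum[0..2]=-5, sum[0..3]=1, sum[0..4]=7, sum[0..5]=5, sum[0..6]=3 -> [-4, -7, -5, 1, 7, 5, 3]
Stage 2 (DELAY): [0, -4, -7, -5, 1, 7, 5] = [0, -4, -7, -5, 1, 7, 5] -> [0, -4, -7, -5, 1, 7, 5]
Stage 3 (DIFF): s[0]=0, -4-0=-4, -7--4=-3, -5--7=2, 1--5=6, 7-1=6, 5-7=-2 -> [0, -4, -3, 2, 6, 6, -2]
Stage 4 (SUM): sum[0..0]=0, sum[0..1]=-4, sum[0..2]=-7, sum[0..3]=-5, sum[0..4]=1, sum[0..5]=7, sum[0..6]=5 -> [0, -4, -7, -5, 1, 7, 5]
Stage 5 (CLIP -13 22): clip(0,-13,22)=0, clip(-4,-13,22)=-4, clip(-7,-13,22)=-7, clip(-5,-13,22)=-5, clip(1,-13,22)=1, clip(7,-13,22)=7, clip(5,-13,22)=5 -> [0, -4, -7, -5, 1, 7, 5]

Answer: 0 -4 -7 -5 1 7 5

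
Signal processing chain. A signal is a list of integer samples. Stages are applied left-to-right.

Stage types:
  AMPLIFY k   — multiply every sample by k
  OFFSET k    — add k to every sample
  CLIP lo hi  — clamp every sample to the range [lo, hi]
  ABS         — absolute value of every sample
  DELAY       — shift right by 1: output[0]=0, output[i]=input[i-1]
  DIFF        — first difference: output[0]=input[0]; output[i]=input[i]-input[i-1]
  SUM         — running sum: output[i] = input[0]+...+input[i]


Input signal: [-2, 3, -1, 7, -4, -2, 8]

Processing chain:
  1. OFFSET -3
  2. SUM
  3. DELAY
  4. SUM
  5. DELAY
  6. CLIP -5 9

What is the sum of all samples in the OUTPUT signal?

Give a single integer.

Answer: -25

Derivation:
Input: [-2, 3, -1, 7, -4, -2, 8]
Stage 1 (OFFSET -3): -2+-3=-5, 3+-3=0, -1+-3=-4, 7+-3=4, -4+-3=-7, -2+-3=-5, 8+-3=5 -> [-5, 0, -4, 4, -7, -5, 5]
Stage 2 (SUM): sum[0..0]=-5, sum[0..1]=-5, sum[0..2]=-9, sum[0..3]=-5, sum[0..4]=-12, sum[0..5]=-17, sum[0..6]=-12 -> [-5, -5, -9, -5, -12, -17, -12]
Stage 3 (DELAY): [0, -5, -5, -9, -5, -12, -17] = [0, -5, -5, -9, -5, -12, -17] -> [0, -5, -5, -9, -5, -12, -17]
Stage 4 (SUM): sum[0..0]=0, sum[0..1]=-5, sum[0..2]=-10, sum[0..3]=-19, sum[0..4]=-24, sum[0..5]=-36, sum[0..6]=-53 -> [0, -5, -10, -19, -24, -36, -53]
Stage 5 (DELAY): [0, 0, -5, -10, -19, -24, -36] = [0, 0, -5, -10, -19, -24, -36] -> [0, 0, -5, -10, -19, -24, -36]
Stage 6 (CLIP -5 9): clip(0,-5,9)=0, clip(0,-5,9)=0, clip(-5,-5,9)=-5, clip(-10,-5,9)=-5, clip(-19,-5,9)=-5, clip(-24,-5,9)=-5, clip(-36,-5,9)=-5 -> [0, 0, -5, -5, -5, -5, -5]
Output sum: -25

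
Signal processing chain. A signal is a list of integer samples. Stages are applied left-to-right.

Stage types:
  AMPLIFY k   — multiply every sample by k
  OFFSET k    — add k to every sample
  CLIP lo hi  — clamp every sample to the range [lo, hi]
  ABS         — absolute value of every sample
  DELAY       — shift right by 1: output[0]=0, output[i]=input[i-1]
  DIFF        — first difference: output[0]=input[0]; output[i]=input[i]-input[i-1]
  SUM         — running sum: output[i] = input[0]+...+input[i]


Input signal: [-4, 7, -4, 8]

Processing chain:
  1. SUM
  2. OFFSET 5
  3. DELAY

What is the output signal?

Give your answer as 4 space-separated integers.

Answer: 0 1 8 4

Derivation:
Input: [-4, 7, -4, 8]
Stage 1 (SUM): sum[0..0]=-4, sum[0..1]=3, sum[0..2]=-1, sum[0..3]=7 -> [-4, 3, -1, 7]
Stage 2 (OFFSET 5): -4+5=1, 3+5=8, -1+5=4, 7+5=12 -> [1, 8, 4, 12]
Stage 3 (DELAY): [0, 1, 8, 4] = [0, 1, 8, 4] -> [0, 1, 8, 4]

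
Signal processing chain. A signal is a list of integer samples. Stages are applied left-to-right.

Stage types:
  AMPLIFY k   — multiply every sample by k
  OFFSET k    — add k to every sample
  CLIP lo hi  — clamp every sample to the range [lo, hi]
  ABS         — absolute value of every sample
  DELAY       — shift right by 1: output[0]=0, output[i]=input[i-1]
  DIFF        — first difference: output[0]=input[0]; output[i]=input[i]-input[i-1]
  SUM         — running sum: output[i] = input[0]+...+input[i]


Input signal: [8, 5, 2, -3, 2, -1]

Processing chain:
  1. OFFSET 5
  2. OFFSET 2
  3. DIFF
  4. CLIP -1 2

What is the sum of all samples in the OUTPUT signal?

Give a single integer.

Answer: 0

Derivation:
Input: [8, 5, 2, -3, 2, -1]
Stage 1 (OFFSET 5): 8+5=13, 5+5=10, 2+5=7, -3+5=2, 2+5=7, -1+5=4 -> [13, 10, 7, 2, 7, 4]
Stage 2 (OFFSET 2): 13+2=15, 10+2=12, 7+2=9, 2+2=4, 7+2=9, 4+2=6 -> [15, 12, 9, 4, 9, 6]
Stage 3 (DIFF): s[0]=15, 12-15=-3, 9-12=-3, 4-9=-5, 9-4=5, 6-9=-3 -> [15, -3, -3, -5, 5, -3]
Stage 4 (CLIP -1 2): clip(15,-1,2)=2, clip(-3,-1,2)=-1, clip(-3,-1,2)=-1, clip(-5,-1,2)=-1, clip(5,-1,2)=2, clip(-3,-1,2)=-1 -> [2, -1, -1, -1, 2, -1]
Output sum: 0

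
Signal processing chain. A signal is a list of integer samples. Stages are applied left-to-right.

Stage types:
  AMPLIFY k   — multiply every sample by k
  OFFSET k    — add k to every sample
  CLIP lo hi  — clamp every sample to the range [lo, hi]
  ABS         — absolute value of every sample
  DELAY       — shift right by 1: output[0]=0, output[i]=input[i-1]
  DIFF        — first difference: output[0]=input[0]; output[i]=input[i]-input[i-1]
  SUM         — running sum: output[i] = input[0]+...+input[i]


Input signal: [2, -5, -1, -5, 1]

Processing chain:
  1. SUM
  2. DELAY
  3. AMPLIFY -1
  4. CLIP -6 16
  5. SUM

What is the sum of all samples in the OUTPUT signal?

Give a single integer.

Answer: 18

Derivation:
Input: [2, -5, -1, -5, 1]
Stage 1 (SUM): sum[0..0]=2, sum[0..1]=-3, sum[0..2]=-4, sum[0..3]=-9, sum[0..4]=-8 -> [2, -3, -4, -9, -8]
Stage 2 (DELAY): [0, 2, -3, -4, -9] = [0, 2, -3, -4, -9] -> [0, 2, -3, -4, -9]
Stage 3 (AMPLIFY -1): 0*-1=0, 2*-1=-2, -3*-1=3, -4*-1=4, -9*-1=9 -> [0, -2, 3, 4, 9]
Stage 4 (CLIP -6 16): clip(0,-6,16)=0, clip(-2,-6,16)=-2, clip(3,-6,16)=3, clip(4,-6,16)=4, clip(9,-6,16)=9 -> [0, -2, 3, 4, 9]
Stage 5 (SUM): sum[0..0]=0, sum[0..1]=-2, sum[0..2]=1, sum[0..3]=5, sum[0..4]=14 -> [0, -2, 1, 5, 14]
Output sum: 18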